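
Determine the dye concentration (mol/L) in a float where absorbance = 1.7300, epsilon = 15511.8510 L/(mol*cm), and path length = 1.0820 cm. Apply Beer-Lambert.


Formula: c = A / (epsilon * l)
Substituting: c = 1.7300 / (15511.8510 * 1.0820)
Result: 1.0308e-04 mol/L


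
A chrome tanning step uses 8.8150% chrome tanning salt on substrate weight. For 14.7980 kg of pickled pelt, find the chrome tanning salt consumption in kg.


Formula: Chrome = substrate * pct / 100
Substituting: Chrome = 14.7980 * 8.8150 / 100
Result: 1.3044 kg


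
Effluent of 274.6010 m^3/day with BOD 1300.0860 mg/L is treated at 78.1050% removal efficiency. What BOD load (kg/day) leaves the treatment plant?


Load_in = volume * conc / 1000 = 274.6010 * 1300.0860 / 1000 = 357.0049 kg/day
Removed = Load_in * eff / 100 = 357.0049 * 78.1050 / 100 = 278.8387 kg/day
Load_out = Load_in - Removed = 357.0049 - 278.8387 = 78.1662 kg/day


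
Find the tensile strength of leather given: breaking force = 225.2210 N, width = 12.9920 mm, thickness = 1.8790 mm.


Formula: TS = force / (width * thickness)
Substituting: TS = 225.2210 / (12.9920 * 1.8790)
Result: 9.2258 N/mm^2


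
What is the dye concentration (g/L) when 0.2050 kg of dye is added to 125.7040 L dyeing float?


Formula: Conc = dye_mass(kg) / volume(L) * 1000
Substituting: Conc = 0.2050 / 125.7040 * 1000
Result: 1.6308 g/L


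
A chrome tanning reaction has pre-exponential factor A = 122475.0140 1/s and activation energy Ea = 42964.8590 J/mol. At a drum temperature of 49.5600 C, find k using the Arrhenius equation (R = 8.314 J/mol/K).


T_K = T_C + 273.15 = 49.5600 + 273.15 = 322.7100 K
exponent = -Ea / (R * T_K) = -42964.8590 / (8.314 * 322.7100) = -16.0137
k = A * exp(exponent) = 122475.0140 * exp(-16.0137) = 0.0135956 1/s


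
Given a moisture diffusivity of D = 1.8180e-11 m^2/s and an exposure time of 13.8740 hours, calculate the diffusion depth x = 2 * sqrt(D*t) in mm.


t = 13.8740 hr * 3600 = 49946.4000 s
D * t = 1.8180e-11 * 49946.4000 = 9.0803e-07
x = 2 * sqrt(D*t) = 2 * sqrt(9.0803e-07) = 0.00190581 m = 1.9058 mm


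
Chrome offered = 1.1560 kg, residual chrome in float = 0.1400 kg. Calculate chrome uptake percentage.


Formula: Uptake = (offered - residual) / offered * 100
Substituting: Uptake = (1.1560 - 0.1400) / 1.1560 * 100
Result: 87.8893 %


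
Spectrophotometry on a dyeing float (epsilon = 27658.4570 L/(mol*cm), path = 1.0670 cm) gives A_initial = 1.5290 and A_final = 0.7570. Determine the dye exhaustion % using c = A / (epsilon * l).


c_initial = A_i / (epsilon * l) = 1.5290 / (27658.4570 * 1.0670) = 5.1810e-05 mol/L
c_final = A_f / (epsilon * l) = 0.7570 / (27658.4570 * 1.0670) = 2.5651e-05 mol/L
Exhaustion = (c_initial - c_final) / c_initial * 100 = (5.1810e-05 - 2.5651e-05) / 5.1810e-05 * 100 = 50.4905 %


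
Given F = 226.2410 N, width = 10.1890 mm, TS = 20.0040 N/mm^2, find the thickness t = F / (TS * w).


Formula: t = F / (TS * w)
Substituting: t = 226.2410 / (20.0040 * 10.1890)
Result: 1.1100 mm


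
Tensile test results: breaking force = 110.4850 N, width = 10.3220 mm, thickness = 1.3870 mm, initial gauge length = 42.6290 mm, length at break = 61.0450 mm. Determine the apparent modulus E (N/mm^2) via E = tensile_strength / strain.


TS = F / (w * t) = 110.4850 / (10.3220 * 1.3870) = 7.7173 N/mm^2
strain = (Lf - L0) / L0 = (61.0450 - 42.6290) / 42.6290 = 0.4320
E = TS / strain = 7.7173 / 0.4320 = 17.8638 N/mm^2


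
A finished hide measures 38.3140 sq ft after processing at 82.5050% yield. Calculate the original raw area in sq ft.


Formula: raw = finished * 100 / yield
Substituting: raw = 38.3140 * 100 / 82.5050
Result: 46.4384 sq ft


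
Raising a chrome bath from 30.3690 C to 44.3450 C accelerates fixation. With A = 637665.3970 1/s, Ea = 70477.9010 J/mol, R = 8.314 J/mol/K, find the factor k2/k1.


T1 = 30.3690 + 273.15 = 303.5190 K; T2 = 44.3450 + 273.15 = 317.4950 K
k1 = A * exp(-Ea/(R*T1)) = 637665.3970 * exp(-70477.9010/(8.314*303.5190)) = 4.7330e-07 1/s
k2 = A * exp(-Ea/(R*T2)) = 637665.3970 * exp(-70477.9010/(8.314*317.4950)) = 1.6183e-06 1/s
k2/k1 = 1.6183e-06 / 4.7330e-07 = 3.4193


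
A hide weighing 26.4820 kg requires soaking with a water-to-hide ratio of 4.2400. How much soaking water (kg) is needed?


Formula: Water = hide_weight * ratio
Substituting: Water = 26.4820 * 4.2400
Result: 112.2837 kg


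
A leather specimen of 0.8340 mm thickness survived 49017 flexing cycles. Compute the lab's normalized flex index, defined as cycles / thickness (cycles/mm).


Formula: Index = cycles / thickness
Substituting: Index = 49017 / 0.8340
Result: 58773.3813 cycles/mm


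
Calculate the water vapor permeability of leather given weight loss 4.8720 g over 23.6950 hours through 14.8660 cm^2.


Formula: WVP = loss / (area * time)
Substituting: WVP = 4.8720 / (14.8660 * 23.6950)
Result: 0.0138311 g/(cm^2*hr)


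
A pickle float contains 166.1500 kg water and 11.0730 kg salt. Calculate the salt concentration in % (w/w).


Formula: Conc = salt / (water + salt) * 100
Substituting: Conc = 11.0730 / (166.1500 + 11.0730) * 100
Result: 6.2481 %


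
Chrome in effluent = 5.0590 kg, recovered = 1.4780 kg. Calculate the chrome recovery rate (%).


Formula: Recovery = recovered / input * 100
Substituting: Recovery = 1.4780 / 5.0590 * 100
Result: 29.2153 %


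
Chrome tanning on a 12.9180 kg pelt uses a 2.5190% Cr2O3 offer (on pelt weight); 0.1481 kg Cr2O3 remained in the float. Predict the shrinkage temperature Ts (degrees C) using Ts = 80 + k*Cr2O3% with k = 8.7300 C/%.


Offered = pelt * offer_pct / 100 = 12.9180 * 2.5190 / 100 = 0.3254 kg
Uptake = offered - residual = 0.3254 - 0.1481 = 0.1773 kg
Cr2O3% on pelt = uptake / pelt * 100 = 0.1773 / 12.9180 * 100 = 1.3725 %
Ts = 80 + k * Cr2O3% = 80 + 8.7300 * 1.3725 = 91.9823 C


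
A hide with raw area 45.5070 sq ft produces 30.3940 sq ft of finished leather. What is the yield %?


Formula: Yield = finished / raw * 100
Substituting: Yield = 30.3940 / 45.5070 * 100
Result: 66.7897 %


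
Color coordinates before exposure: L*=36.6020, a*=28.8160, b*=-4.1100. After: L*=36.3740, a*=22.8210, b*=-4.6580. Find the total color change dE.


dL = -0.2280, da = -5.9950, db = -0.5480
dE = sqrt((-0.2280)^2 + (-5.9950)^2 + (-0.5480)^2) = 6.0243


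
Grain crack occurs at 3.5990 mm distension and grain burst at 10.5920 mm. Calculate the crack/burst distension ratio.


Formula: Ratio = crack / burst
Substituting: Ratio = 3.5990 / 10.5920
Result: 0.3398


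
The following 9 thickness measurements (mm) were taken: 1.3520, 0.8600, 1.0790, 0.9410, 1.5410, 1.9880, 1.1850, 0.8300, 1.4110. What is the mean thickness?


Formula: Average = sum / n
Substituting: Average = 11.1870 / 9
Result: 1.2430 mm


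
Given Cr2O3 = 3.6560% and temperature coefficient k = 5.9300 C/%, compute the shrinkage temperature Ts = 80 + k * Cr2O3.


Formula: Ts = 80 + k * Cr2O3
Substituting: Ts = 80 + 5.9300 * 3.6560
Result: 101.6801 C


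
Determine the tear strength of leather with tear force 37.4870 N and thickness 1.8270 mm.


Formula: Tear strength = force / thickness
Substituting: Tear strength = 37.4870 / 1.8270
Result: 20.5183 N/mm


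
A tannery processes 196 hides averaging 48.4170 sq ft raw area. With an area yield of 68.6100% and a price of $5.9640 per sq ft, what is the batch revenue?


Raw_total = N * avg_area = 196 * 48.4170 = 9489.7320 sq ft
Finished = Raw_total * yield / 100 = 9489.7320 * 68.6100 / 100 = 6510.9051 sq ft
Value = Finished * price = 6510.9051 * 5.9640 = 38831.0382 $


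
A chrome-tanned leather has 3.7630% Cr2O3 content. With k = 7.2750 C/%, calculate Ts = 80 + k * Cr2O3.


Formula: Ts = 80 + k * Cr2O3
Substituting: Ts = 80 + 7.2750 * 3.7630
Result: 107.3758 C


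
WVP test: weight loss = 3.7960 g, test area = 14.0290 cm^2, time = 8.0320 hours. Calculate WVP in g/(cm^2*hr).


Formula: WVP = loss / (area * time)
Substituting: WVP = 3.7960 / (14.0290 * 8.0320)
Result: 0.033688 g/(cm^2*hr)


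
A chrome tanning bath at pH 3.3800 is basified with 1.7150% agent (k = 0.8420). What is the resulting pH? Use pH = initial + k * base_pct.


Formula: pH_final = pH_initial + k * base_pct
Substituting: pH_final = 3.3800 + 0.8420 * 1.7150
Result: 4.8240


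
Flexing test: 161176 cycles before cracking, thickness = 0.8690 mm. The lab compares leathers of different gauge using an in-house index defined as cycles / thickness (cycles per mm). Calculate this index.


Formula: Index = cycles / thickness
Substituting: Index = 161176 / 0.8690
Result: 185472.9574 cycles/mm


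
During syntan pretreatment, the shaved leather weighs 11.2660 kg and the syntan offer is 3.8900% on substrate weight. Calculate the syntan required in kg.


Formula: Syntan = substrate * pct / 100
Substituting: Syntan = 11.2660 * 3.8900 / 100
Result: 0.4382 kg


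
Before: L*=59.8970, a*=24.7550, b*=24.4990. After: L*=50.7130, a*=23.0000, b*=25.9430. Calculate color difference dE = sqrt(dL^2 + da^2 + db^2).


dL = -9.1840, da = -1.7550, db = 1.4440
dE = sqrt((-9.1840)^2 + (-1.7550)^2 + 1.4440^2) = 9.4610


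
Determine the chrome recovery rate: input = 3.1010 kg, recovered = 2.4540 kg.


Formula: Recovery = recovered / input * 100
Substituting: Recovery = 2.4540 / 3.1010 * 100
Result: 79.1358 %


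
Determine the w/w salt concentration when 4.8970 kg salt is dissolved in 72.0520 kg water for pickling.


Formula: Conc = salt / (water + salt) * 100
Substituting: Conc = 4.8970 / (72.0520 + 4.8970) * 100
Result: 6.3640 %


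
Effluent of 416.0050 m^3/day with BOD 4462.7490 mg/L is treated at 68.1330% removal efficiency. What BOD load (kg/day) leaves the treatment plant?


Load_in = volume * conc / 1000 = 416.0050 * 4462.7490 / 1000 = 1856.5259 kg/day
Removed = Load_in * eff / 100 = 1856.5259 * 68.1330 / 100 = 1264.9068 kg/day
Load_out = Load_in - Removed = 1856.5259 - 1264.9068 = 591.6191 kg/day


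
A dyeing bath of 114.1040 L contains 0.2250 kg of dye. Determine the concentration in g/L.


Formula: Conc = dye_mass(kg) / volume(L) * 1000
Substituting: Conc = 0.2250 / 114.1040 * 1000
Result: 1.9719 g/L


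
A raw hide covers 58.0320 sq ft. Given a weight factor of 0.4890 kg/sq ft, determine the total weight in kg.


Formula: Weight = area * weight_per_sqft
Substituting: Weight = 58.0320 * 0.4890
Result: 28.3776 kg


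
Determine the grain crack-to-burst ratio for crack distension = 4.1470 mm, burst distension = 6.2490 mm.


Formula: Ratio = crack / burst
Substituting: Ratio = 4.1470 / 6.2490
Result: 0.6636


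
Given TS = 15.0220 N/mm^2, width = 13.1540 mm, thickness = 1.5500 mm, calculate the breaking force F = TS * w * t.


Formula: F = TS * w * t
Substituting: F = 15.0220 * 13.1540 * 1.5500
Result: 306.2791 N


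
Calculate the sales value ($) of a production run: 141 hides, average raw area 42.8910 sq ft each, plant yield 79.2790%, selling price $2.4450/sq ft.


Raw_total = N * avg_area = 141 * 42.8910 = 6047.6310 sq ft
Finished = Raw_total * yield / 100 = 6047.6310 * 79.2790 / 100 = 4794.5014 sq ft
Value = Finished * price = 4794.5014 * 2.4450 = 11722.5559 $


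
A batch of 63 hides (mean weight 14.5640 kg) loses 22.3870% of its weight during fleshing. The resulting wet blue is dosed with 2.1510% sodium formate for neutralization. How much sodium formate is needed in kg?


Total_raw = N * avg_wt = 63 * 14.5640 = 917.5320 kg
Substrate = Total_raw * (1 - loss/100) = 917.5320 * (1 - 22.3870/100) = 712.1241 kg
Neutralizer = Substrate * pct / 100 = 712.1241 * 2.1510 / 100 = 15.3178 kg


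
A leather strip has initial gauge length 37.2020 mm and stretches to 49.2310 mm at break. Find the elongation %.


Formula: Elongation = (Lf - L0) / L0 * 100
Substituting: Elongation = (49.2310 - 37.2020) / 37.2020 * 100
Result: 32.3343 %


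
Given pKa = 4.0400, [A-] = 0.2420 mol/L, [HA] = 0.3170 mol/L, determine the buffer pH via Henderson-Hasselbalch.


ratio = [A-] / [HA] = 0.2420 / 0.3170 = 0.7634
log10(ratio) = -0.1172
pH = pKa + log10(ratio) = 4.0400 - 0.1172 = 3.9228


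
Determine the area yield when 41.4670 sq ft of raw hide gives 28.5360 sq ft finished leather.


Formula: Yield = finished / raw * 100
Substituting: Yield = 28.5360 / 41.4670 * 100
Result: 68.8162 %


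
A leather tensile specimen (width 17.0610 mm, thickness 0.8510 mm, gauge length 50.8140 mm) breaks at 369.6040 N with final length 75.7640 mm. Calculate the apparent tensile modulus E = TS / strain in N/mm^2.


TS = F / (w * t) = 369.6040 / (17.0610 * 0.8510) = 25.4567 N/mm^2
strain = (Lf - L0) / L0 = (75.7640 - 50.8140) / 50.8140 = 0.4910
E = TS / strain = 25.4567 / 0.4910 = 51.8460 N/mm^2


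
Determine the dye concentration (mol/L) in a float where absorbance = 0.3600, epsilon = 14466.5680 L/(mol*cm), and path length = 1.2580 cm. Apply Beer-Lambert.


Formula: c = A / (epsilon * l)
Substituting: c = 0.3600 / (14466.5680 * 1.2580)
Result: 1.9781e-05 mol/L


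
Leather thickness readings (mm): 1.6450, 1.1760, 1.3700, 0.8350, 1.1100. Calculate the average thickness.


Formula: Average = sum / n
Substituting: Average = 6.1360 / 5
Result: 1.2272 mm


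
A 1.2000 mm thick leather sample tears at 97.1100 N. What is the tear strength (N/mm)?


Formula: Tear strength = force / thickness
Substituting: Tear strength = 97.1100 / 1.2000
Result: 80.9250 N/mm


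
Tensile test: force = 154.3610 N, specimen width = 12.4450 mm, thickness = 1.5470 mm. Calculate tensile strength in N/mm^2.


Formula: TS = force / (width * thickness)
Substituting: TS = 154.3610 / (12.4450 * 1.5470)
Result: 8.0177 N/mm^2


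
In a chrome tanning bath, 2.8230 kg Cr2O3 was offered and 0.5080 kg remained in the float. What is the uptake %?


Formula: Uptake = (offered - residual) / offered * 100
Substituting: Uptake = (2.8230 - 0.5080) / 2.8230 * 100
Result: 82.0050 %


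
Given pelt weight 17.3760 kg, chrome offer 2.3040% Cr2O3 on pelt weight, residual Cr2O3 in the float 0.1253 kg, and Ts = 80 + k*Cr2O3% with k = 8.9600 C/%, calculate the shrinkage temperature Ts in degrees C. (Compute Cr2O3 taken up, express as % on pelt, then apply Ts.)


Offered = pelt * offer_pct / 100 = 17.3760 * 2.3040 / 100 = 0.4003 kg
Uptake = offered - residual = 0.4003 - 0.1253 = 0.2750 kg
Cr2O3% on pelt = uptake / pelt * 100 = 0.2750 / 17.3760 * 100 = 1.5829 %
Ts = 80 + k * Cr2O3% = 80 + 8.9600 * 1.5829 = 94.1827 C


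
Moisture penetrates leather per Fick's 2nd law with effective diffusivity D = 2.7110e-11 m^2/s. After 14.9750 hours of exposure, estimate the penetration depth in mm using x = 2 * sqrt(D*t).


t = 14.9750 hr * 3600 = 53910.0000 s
D * t = 2.7110e-11 * 53910.0000 = 1.4615e-06
x = 2 * sqrt(D*t) = 2 * sqrt(1.4615e-06) = 0.00241785 m = 2.4179 mm


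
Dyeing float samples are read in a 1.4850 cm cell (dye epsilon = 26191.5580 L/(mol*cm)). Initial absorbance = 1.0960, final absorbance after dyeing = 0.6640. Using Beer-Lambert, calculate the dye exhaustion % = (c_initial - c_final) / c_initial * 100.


c_initial = A_i / (epsilon * l) = 1.0960 / (26191.5580 * 1.4850) = 2.8179e-05 mol/L
c_final = A_f / (epsilon * l) = 0.6640 / (26191.5580 * 1.4850) = 1.7072e-05 mol/L
Exhaustion = (c_initial - c_final) / c_initial * 100 = (2.8179e-05 - 1.7072e-05) / 2.8179e-05 * 100 = 39.4161 %


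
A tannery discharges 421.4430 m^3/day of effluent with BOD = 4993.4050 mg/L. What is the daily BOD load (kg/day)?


Formula: BOD_load = volume * conc / 1000
Substituting: BOD_load = 421.4430 * 4993.4050 / 1000
Result: 2104.4356 kg/day


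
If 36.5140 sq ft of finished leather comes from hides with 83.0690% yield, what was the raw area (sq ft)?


Formula: raw = finished * 100 / yield
Substituting: raw = 36.5140 * 100 / 83.0690
Result: 43.9562 sq ft


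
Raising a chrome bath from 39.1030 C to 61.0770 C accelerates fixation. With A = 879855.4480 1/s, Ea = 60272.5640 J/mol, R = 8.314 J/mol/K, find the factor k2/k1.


T1 = 39.1030 + 273.15 = 312.2530 K; T2 = 61.0770 + 273.15 = 334.2270 K
k1 = A * exp(-Ea/(R*T1)) = 879855.4480 * exp(-60272.5640/(8.314*312.2530)) = 7.2689e-05 1/s
k2 = A * exp(-Ea/(R*T2)) = 879855.4480 * exp(-60272.5640/(8.314*334.2270)) = 3.3449e-04 1/s
k2/k1 = 3.3449e-04 / 7.2689e-05 = 4.6016


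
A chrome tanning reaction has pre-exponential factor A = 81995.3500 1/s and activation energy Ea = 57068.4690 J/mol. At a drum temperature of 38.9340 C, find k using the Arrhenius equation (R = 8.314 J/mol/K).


T_K = T_C + 273.15 = 38.9340 + 273.15 = 312.0840 K
exponent = -Ea / (R * T_K) = -57068.4690 / (8.314 * 312.0840) = -21.9945
k = A * exp(exponent) = 81995.3500 * exp(-21.9945) = 2.2998e-05 1/s


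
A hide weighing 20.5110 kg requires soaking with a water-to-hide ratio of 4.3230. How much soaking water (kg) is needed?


Formula: Water = hide_weight * ratio
Substituting: Water = 20.5110 * 4.3230
Result: 88.6691 kg


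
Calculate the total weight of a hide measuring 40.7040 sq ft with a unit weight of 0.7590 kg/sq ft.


Formula: Weight = area * weight_per_sqft
Substituting: Weight = 40.7040 * 0.7590
Result: 30.8943 kg


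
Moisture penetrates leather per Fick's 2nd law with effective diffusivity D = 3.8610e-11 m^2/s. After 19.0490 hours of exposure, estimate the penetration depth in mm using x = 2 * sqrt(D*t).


t = 19.0490 hr * 3600 = 68576.4000 s
D * t = 3.8610e-11 * 68576.4000 = 2.6477e-06
x = 2 * sqrt(D*t) = 2 * sqrt(2.6477e-06) = 0.00325437 m = 3.2544 mm


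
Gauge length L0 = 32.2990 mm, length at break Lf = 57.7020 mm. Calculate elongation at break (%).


Formula: Elongation = (Lf - L0) / L0 * 100
Substituting: Elongation = (57.7020 - 32.2990) / 32.2990 * 100
Result: 78.6495 %


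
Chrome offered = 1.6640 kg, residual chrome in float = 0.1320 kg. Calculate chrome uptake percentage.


Formula: Uptake = (offered - residual) / offered * 100
Substituting: Uptake = (1.6640 - 0.1320) / 1.6640 * 100
Result: 92.0673 %


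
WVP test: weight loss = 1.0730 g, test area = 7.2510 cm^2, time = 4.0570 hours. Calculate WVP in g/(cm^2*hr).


Formula: WVP = loss / (area * time)
Substituting: WVP = 1.0730 / (7.2510 * 4.0570)
Result: 0.0364751 g/(cm^2*hr)


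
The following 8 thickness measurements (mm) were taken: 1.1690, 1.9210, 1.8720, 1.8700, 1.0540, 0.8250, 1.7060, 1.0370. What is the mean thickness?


Formula: Average = sum / n
Substituting: Average = 11.4540 / 8
Result: 1.4318 mm


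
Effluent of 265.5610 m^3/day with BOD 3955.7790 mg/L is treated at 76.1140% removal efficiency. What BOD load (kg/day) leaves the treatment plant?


Load_in = volume * conc / 1000 = 265.5610 * 3955.7790 / 1000 = 1050.5006 kg/day
Removed = Load_in * eff / 100 = 1050.5006 * 76.1140 / 100 = 799.5780 kg/day
Load_out = Load_in - Removed = 1050.5006 - 799.5780 = 250.9226 kg/day


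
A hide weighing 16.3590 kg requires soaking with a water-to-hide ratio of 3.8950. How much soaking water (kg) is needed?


Formula: Water = hide_weight * ratio
Substituting: Water = 16.3590 * 3.8950
Result: 63.7183 kg


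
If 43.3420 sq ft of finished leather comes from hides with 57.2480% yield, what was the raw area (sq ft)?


Formula: raw = finished * 100 / yield
Substituting: raw = 43.3420 * 100 / 57.2480
Result: 75.7092 sq ft


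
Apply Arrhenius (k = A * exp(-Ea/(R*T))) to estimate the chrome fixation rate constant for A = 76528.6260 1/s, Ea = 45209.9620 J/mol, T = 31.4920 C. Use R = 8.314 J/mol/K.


T_K = T_C + 273.15 = 31.4920 + 273.15 = 304.6420 K
exponent = -Ea / (R * T_K) = -45209.9620 / (8.314 * 304.6420) = -17.8498
k = A * exp(exponent) = 76528.6260 * exp(-17.8498) = 0.00135437 1/s


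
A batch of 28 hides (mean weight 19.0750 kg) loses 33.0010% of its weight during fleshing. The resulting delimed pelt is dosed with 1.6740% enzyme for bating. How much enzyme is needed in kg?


Total_raw = N * avg_wt = 28 * 19.0750 = 534.1000 kg
Substrate = Total_raw * (1 - loss/100) = 534.1000 * (1 - 33.0010/100) = 357.8417 kg
Enzyme = Substrate * pct / 100 = 357.8417 * 1.6740 / 100 = 5.9903 kg


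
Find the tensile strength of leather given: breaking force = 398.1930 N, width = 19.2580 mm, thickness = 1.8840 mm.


Formula: TS = force / (width * thickness)
Substituting: TS = 398.1930 / (19.2580 * 1.8840)
Result: 10.9749 N/mm^2


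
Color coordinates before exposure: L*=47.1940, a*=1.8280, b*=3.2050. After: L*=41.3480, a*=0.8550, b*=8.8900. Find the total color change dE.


dL = -5.8460, da = -0.9730, db = 5.6850
dE = sqrt((-5.8460)^2 + (-0.9730)^2 + 5.6850^2) = 8.2123


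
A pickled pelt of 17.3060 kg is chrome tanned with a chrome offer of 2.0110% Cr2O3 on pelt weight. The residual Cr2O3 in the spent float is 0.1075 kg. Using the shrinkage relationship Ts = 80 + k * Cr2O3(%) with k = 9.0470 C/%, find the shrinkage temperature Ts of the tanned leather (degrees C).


Offered = pelt * offer_pct / 100 = 17.3060 * 2.0110 / 100 = 0.3480 kg
Uptake = offered - residual = 0.3480 - 0.1075 = 0.2405 kg
Cr2O3% on pelt = uptake / pelt * 100 = 0.2405 / 17.3060 * 100 = 1.3898 %
Ts = 80 + k * Cr2O3% = 80 + 9.0470 * 1.3898 = 92.5738 C


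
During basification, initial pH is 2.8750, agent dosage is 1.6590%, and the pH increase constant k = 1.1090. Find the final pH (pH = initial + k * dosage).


Formula: pH_final = pH_initial + k * base_pct
Substituting: pH_final = 2.8750 + 1.1090 * 1.6590
Result: 4.7148


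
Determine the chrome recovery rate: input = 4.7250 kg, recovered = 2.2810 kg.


Formula: Recovery = recovered / input * 100
Substituting: Recovery = 2.2810 / 4.7250 * 100
Result: 48.2751 %


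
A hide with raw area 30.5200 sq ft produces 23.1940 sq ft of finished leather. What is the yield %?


Formula: Yield = finished / raw * 100
Substituting: Yield = 23.1940 / 30.5200 * 100
Result: 75.9961 %


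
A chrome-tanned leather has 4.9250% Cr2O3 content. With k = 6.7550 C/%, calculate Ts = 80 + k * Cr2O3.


Formula: Ts = 80 + k * Cr2O3
Substituting: Ts = 80 + 6.7550 * 4.9250
Result: 113.2684 C


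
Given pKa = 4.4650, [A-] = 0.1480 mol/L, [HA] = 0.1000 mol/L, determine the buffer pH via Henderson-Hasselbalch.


ratio = [A-] / [HA] = 0.1480 / 0.1000 = 1.4800
log10(ratio) = 0.1703
pH = pKa + log10(ratio) = 4.4650 + 0.1703 = 4.6353


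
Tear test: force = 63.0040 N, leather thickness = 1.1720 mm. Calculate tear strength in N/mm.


Formula: Tear strength = force / thickness
Substituting: Tear strength = 63.0040 / 1.1720
Result: 53.7577 N/mm


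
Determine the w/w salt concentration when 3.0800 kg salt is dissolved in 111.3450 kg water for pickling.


Formula: Conc = salt / (water + salt) * 100
Substituting: Conc = 3.0800 / (111.3450 + 3.0800) * 100
Result: 2.6917 %


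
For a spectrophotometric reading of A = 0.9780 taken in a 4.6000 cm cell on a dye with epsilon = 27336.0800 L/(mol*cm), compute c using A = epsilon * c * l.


Formula: c = A / (epsilon * l)
Substituting: c = 0.9780 / (27336.0800 * 4.6000)
Result: 7.7776e-06 mol/L


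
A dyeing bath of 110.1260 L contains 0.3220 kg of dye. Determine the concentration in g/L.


Formula: Conc = dye_mass(kg) / volume(L) * 1000
Substituting: Conc = 0.3220 / 110.1260 * 1000
Result: 2.9239 g/L


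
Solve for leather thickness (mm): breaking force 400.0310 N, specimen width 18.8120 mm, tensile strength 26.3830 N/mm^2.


Formula: t = F / (TS * w)
Substituting: t = 400.0310 / (26.3830 * 18.8120)
Result: 0.8060 mm


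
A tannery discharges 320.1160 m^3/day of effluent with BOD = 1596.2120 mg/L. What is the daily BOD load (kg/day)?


Formula: BOD_load = volume * conc / 1000
Substituting: BOD_load = 320.1160 * 1596.2120 / 1000
Result: 510.9730 kg/day


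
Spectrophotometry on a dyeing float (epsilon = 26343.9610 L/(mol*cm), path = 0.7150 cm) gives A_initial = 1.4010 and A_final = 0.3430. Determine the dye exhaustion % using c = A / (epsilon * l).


c_initial = A_i / (epsilon * l) = 1.4010 / (26343.9610 * 0.7150) = 7.4379e-05 mol/L
c_final = A_f / (epsilon * l) = 0.3430 / (26343.9610 * 0.7150) = 1.8210e-05 mol/L
Exhaustion = (c_initial - c_final) / c_initial * 100 = (7.4379e-05 - 1.8210e-05) / 7.4379e-05 * 100 = 75.5175 %


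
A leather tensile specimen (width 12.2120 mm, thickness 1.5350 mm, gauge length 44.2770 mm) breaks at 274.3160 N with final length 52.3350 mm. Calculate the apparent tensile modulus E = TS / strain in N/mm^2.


TS = F / (w * t) = 274.3160 / (12.2120 * 1.5350) = 14.6338 N/mm^2
strain = (Lf - L0) / L0 = (52.3350 - 44.2770) / 44.2770 = 0.1820
E = TS / strain = 14.6338 / 0.1820 = 80.4094 N/mm^2


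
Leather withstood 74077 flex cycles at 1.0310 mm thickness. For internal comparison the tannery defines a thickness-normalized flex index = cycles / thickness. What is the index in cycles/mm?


Formula: Index = cycles / thickness
Substituting: Index = 74077 / 1.0310
Result: 71849.6605 cycles/mm


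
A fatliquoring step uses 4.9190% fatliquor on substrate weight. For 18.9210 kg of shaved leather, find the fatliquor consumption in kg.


Formula: Fat = substrate * pct / 100
Substituting: Fat = 18.9210 * 4.9190 / 100
Result: 0.9307 kg


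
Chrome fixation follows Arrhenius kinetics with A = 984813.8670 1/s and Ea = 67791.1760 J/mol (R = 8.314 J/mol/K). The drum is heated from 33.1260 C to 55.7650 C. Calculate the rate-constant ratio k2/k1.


T1 = 33.1260 + 273.15 = 306.2760 K; T2 = 55.7650 + 273.15 = 328.9150 K
k1 = A * exp(-Ea/(R*T1)) = 984813.8670 * exp(-67791.1760/(8.314*306.2760)) = 2.6997e-06 1/s
k2 = A * exp(-Ea/(R*T2)) = 984813.8670 * exp(-67791.1760/(8.314*328.9150)) = 1.6870e-05 1/s
k2/k1 = 1.6870e-05 / 2.6997e-06 = 6.2490


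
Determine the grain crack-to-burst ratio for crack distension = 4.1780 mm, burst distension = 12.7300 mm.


Formula: Ratio = crack / burst
Substituting: Ratio = 4.1780 / 12.7300
Result: 0.3282


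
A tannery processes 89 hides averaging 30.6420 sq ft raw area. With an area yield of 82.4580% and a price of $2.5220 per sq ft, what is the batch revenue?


Raw_total = N * avg_area = 89 * 30.6420 = 2727.1380 sq ft
Finished = Raw_total * yield / 100 = 2727.1380 * 82.4580 / 100 = 2248.7435 sq ft
Value = Finished * price = 2248.7435 * 2.5220 = 5671.3310 $


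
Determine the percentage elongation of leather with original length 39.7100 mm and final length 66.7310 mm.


Formula: Elongation = (Lf - L0) / L0 * 100
Substituting: Elongation = (66.7310 - 39.7100) / 39.7100 * 100
Result: 68.0458 %


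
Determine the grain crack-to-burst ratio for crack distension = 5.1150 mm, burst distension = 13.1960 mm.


Formula: Ratio = crack / burst
Substituting: Ratio = 5.1150 / 13.1960
Result: 0.3876


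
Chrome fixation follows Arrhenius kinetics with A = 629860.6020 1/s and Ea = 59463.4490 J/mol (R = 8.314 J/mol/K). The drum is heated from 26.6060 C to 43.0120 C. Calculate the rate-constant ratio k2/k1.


T1 = 26.6060 + 273.15 = 299.7560 K; T2 = 43.0120 + 273.15 = 316.1620 K
k1 = A * exp(-Ea/(R*T1)) = 629860.6020 * exp(-59463.4490/(8.314*299.7560)) = 2.7349e-05 1/s
k2 = A * exp(-Ea/(R*T2)) = 629860.6020 * exp(-59463.4490/(8.314*316.1620)) = 9.4330e-05 1/s
k2/k1 = 9.4330e-05 / 2.7349e-05 = 3.4491


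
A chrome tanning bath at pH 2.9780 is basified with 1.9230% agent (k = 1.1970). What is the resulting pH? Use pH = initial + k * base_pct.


Formula: pH_final = pH_initial + k * base_pct
Substituting: pH_final = 2.9780 + 1.1970 * 1.9230
Result: 5.2798


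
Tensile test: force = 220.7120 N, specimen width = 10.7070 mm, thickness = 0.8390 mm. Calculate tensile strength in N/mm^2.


Formula: TS = force / (width * thickness)
Substituting: TS = 220.7120 / (10.7070 * 0.8390)
Result: 24.5695 N/mm^2


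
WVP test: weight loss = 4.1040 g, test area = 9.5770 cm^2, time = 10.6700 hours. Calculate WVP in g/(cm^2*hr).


Formula: WVP = loss / (area * time)
Substituting: WVP = 4.1040 / (9.5770 * 10.6700)
Result: 0.0401618 g/(cm^2*hr)


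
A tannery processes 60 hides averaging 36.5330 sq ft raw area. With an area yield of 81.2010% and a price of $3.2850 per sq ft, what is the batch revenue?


Raw_total = N * avg_area = 60 * 36.5330 = 2191.9800 sq ft
Finished = Raw_total * yield / 100 = 2191.9800 * 81.2010 / 100 = 1779.9097 sq ft
Value = Finished * price = 1779.9097 * 3.2850 = 5847.0033 $


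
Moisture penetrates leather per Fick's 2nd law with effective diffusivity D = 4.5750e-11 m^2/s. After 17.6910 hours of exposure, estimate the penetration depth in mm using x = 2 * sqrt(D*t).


t = 17.6910 hr * 3600 = 63687.6000 s
D * t = 4.5750e-11 * 63687.6000 = 2.9137e-06
x = 2 * sqrt(D*t) = 2 * sqrt(2.9137e-06) = 0.00341392 m = 3.4139 mm


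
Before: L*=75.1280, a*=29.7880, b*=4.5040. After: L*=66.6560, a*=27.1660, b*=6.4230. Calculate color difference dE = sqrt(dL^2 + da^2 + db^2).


dL = -8.4720, da = -2.6220, db = 1.9190
dE = sqrt((-8.4720)^2 + (-2.6220)^2 + 1.9190^2) = 9.0737


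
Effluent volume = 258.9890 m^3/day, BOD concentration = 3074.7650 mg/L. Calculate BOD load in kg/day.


Formula: BOD_load = volume * conc / 1000
Substituting: BOD_load = 258.9890 * 3074.7650 / 1000
Result: 796.3303 kg/day


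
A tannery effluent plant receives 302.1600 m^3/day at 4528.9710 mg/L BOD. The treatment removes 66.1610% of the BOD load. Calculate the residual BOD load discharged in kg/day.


Load_in = volume * conc / 1000 = 302.1600 * 4528.9710 / 1000 = 1368.4739 kg/day
Removed = Load_in * eff / 100 = 1368.4739 * 66.1610 / 100 = 905.3960 kg/day
Load_out = Load_in - Removed = 1368.4739 - 905.3960 = 463.0779 kg/day


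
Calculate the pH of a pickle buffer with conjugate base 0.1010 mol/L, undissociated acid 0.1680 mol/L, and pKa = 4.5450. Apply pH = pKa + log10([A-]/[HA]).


ratio = [A-] / [HA] = 0.1010 / 0.1680 = 0.6012
log10(ratio) = -0.2210
pH = pKa + log10(ratio) = 4.5450 - 0.2210 = 4.3240


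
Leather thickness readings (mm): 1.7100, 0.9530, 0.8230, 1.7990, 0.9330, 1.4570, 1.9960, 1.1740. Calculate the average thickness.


Formula: Average = sum / n
Substituting: Average = 10.8450 / 8
Result: 1.3556 mm


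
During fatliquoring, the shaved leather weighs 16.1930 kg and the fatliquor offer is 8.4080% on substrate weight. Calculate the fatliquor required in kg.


Formula: Fat = substrate * pct / 100
Substituting: Fat = 16.1930 * 8.4080 / 100
Result: 1.3615 kg


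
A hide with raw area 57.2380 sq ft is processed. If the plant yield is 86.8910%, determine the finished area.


Formula: finished = raw * yield / 100
Substituting: finished = 57.2380 * 86.8910 / 100
Result: 49.7347 sq ft


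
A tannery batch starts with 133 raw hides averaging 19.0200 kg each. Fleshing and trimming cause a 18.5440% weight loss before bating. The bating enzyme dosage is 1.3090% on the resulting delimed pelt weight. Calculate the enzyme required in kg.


Total_raw = N * avg_wt = 133 * 19.0200 = 2529.6600 kg
Substrate = Total_raw * (1 - loss/100) = 2529.6600 * (1 - 18.5440/100) = 2060.5598 kg
Enzyme = Substrate * pct / 100 = 2060.5598 * 1.3090 / 100 = 26.9727 kg


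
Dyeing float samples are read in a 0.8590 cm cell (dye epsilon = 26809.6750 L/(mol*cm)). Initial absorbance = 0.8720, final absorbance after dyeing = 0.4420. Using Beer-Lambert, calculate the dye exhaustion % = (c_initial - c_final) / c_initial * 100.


c_initial = A_i / (epsilon * l) = 0.8720 / (26809.6750 * 0.8590) = 3.7864e-05 mol/L
c_final = A_f / (epsilon * l) = 0.4420 / (26809.6750 * 0.8590) = 1.9193e-05 mol/L
Exhaustion = (c_initial - c_final) / c_initial * 100 = (3.7864e-05 - 1.9193e-05) / 3.7864e-05 * 100 = 49.3119 %


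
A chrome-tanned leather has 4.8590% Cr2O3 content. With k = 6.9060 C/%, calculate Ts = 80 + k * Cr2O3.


Formula: Ts = 80 + k * Cr2O3
Substituting: Ts = 80 + 6.9060 * 4.8590
Result: 113.5563 C


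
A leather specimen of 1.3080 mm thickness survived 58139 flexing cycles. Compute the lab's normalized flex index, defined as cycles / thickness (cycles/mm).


Formula: Index = cycles / thickness
Substituting: Index = 58139 / 1.3080
Result: 44448.7768 cycles/mm


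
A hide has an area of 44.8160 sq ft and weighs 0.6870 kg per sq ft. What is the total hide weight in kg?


Formula: Weight = area * weight_per_sqft
Substituting: Weight = 44.8160 * 0.6870
Result: 30.7886 kg


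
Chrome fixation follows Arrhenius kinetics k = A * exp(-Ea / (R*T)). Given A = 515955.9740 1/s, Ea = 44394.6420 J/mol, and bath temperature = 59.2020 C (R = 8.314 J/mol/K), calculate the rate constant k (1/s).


T_K = T_C + 273.15 = 59.2020 + 273.15 = 332.3520 K
exponent = -Ea / (R * T_K) = -44394.6420 / (8.314 * 332.3520) = -16.0665
k = A * exp(exponent) = 515955.9740 * exp(-16.0665) = 0.0543256 1/s


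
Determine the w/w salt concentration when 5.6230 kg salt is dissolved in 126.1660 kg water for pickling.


Formula: Conc = salt / (water + salt) * 100
Substituting: Conc = 5.6230 / (126.1660 + 5.6230) * 100
Result: 4.2667 %


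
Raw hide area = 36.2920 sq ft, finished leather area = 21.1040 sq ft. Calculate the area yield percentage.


Formula: Yield = finished / raw * 100
Substituting: Yield = 21.1040 / 36.2920 * 100
Result: 58.1506 %


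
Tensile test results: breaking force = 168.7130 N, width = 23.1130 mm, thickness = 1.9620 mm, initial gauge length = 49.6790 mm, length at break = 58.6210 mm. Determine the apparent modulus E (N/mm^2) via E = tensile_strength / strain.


TS = F / (w * t) = 168.7130 / (23.1130 * 1.9620) = 3.7204 N/mm^2
strain = (Lf - L0) / L0 = (58.6210 - 49.6790) / 49.6790 = 0.1800
E = TS / strain = 3.7204 / 0.1800 = 20.6696 N/mm^2


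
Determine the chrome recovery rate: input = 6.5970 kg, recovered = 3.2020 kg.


Formula: Recovery = recovered / input * 100
Substituting: Recovery = 3.2020 / 6.5970 * 100
Result: 48.5372 %


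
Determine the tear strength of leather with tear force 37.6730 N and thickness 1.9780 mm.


Formula: Tear strength = force / thickness
Substituting: Tear strength = 37.6730 / 1.9780
Result: 19.0460 N/mm


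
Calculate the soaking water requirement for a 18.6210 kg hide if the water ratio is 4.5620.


Formula: Water = hide_weight * ratio
Substituting: Water = 18.6210 * 4.5620
Result: 84.9490 kg


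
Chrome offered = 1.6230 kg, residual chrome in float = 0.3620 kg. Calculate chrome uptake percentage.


Formula: Uptake = (offered - residual) / offered * 100
Substituting: Uptake = (1.6230 - 0.3620) / 1.6230 * 100
Result: 77.6956 %


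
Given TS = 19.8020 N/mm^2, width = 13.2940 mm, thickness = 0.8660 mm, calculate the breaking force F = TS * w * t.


Formula: F = TS * w * t
Substituting: F = 19.8020 * 13.2940 * 0.8660
Result: 227.9726 N


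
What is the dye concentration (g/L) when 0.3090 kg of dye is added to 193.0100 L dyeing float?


Formula: Conc = dye_mass(kg) / volume(L) * 1000
Substituting: Conc = 0.3090 / 193.0100 * 1000
Result: 1.6010 g/L


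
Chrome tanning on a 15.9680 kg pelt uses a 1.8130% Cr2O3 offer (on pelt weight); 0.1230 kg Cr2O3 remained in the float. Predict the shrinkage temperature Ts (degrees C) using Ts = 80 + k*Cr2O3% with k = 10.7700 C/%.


Offered = pelt * offer_pct / 100 = 15.9680 * 1.8130 / 100 = 0.2895 kg
Uptake = offered - residual = 0.2895 - 0.1230 = 0.1665 kg
Cr2O3% on pelt = uptake / pelt * 100 = 0.1665 / 15.9680 * 100 = 1.0427 %
Ts = 80 + k * Cr2O3% = 80 + 10.7700 * 1.0427 = 91.2300 C


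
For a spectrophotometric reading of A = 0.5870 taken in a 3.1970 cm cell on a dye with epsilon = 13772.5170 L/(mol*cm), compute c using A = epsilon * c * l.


Formula: c = A / (epsilon * l)
Substituting: c = 0.5870 / (13772.5170 * 3.1970)
Result: 1.3332e-05 mol/L


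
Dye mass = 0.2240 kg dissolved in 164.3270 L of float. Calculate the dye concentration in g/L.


Formula: Conc = dye_mass(kg) / volume(L) * 1000
Substituting: Conc = 0.2240 / 164.3270 * 1000
Result: 1.3631 g/L


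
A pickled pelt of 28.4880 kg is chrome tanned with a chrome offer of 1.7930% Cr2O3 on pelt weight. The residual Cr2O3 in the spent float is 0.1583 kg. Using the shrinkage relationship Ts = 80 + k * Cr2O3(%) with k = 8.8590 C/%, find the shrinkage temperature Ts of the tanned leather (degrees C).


Offered = pelt * offer_pct / 100 = 28.4880 * 1.7930 / 100 = 0.5108 kg
Uptake = offered - residual = 0.5108 - 0.1583 = 0.3525 kg
Cr2O3% on pelt = uptake / pelt * 100 = 0.3525 / 28.4880 * 100 = 1.2373 %
Ts = 80 + k * Cr2O3% = 80 + 8.8590 * 1.2373 = 90.9615 C


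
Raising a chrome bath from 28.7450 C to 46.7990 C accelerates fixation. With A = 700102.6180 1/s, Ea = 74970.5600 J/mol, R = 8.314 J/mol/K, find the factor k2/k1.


T1 = 28.7450 + 273.15 = 301.8950 K; T2 = 46.7990 + 273.15 = 319.9490 K
k1 = A * exp(-Ea/(R*T1)) = 700102.6180 * exp(-74970.5600/(8.314*301.8950)) = 7.4661e-08 1/s
k2 = A * exp(-Ea/(R*T2)) = 700102.6180 * exp(-74970.5600/(8.314*319.9490)) = 4.0279e-07 1/s
k2/k1 = 4.0279e-07 / 7.4661e-08 = 5.3949


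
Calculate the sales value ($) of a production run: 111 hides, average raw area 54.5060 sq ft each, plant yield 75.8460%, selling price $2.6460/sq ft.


Raw_total = N * avg_area = 111 * 54.5060 = 6050.1660 sq ft
Finished = Raw_total * yield / 100 = 6050.1660 * 75.8460 / 100 = 4588.8089 sq ft
Value = Finished * price = 4588.8089 * 2.6460 = 12141.9884 $


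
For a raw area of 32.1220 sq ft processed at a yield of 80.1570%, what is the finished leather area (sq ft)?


Formula: finished = raw * yield / 100
Substituting: finished = 32.1220 * 80.1570 / 100
Result: 25.7480 sq ft


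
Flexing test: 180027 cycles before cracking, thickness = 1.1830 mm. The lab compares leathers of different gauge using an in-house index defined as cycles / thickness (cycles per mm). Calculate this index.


Formula: Index = cycles / thickness
Substituting: Index = 180027 / 1.1830
Result: 152178.3601 cycles/mm


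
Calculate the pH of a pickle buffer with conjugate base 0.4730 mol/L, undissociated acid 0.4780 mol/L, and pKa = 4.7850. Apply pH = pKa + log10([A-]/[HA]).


ratio = [A-] / [HA] = 0.4730 / 0.4780 = 0.9895
log10(ratio) = -0.00456676
pH = pKa + log10(ratio) = 4.7850 - 0.00456676 = 4.7804


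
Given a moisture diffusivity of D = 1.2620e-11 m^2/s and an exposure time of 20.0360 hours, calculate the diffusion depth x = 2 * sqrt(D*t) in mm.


t = 20.0360 hr * 3600 = 72129.6000 s
D * t = 1.2620e-11 * 72129.6000 = 9.1028e-07
x = 2 * sqrt(D*t) = 2 * sqrt(9.1028e-07) = 0.00190817 m = 1.9082 mm


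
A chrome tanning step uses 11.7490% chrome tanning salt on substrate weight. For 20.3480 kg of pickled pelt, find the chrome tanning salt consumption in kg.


Formula: Chrome = substrate * pct / 100
Substituting: Chrome = 20.3480 * 11.7490 / 100
Result: 2.3907 kg


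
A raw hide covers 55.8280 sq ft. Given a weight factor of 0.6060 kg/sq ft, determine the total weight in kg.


Formula: Weight = area * weight_per_sqft
Substituting: Weight = 55.8280 * 0.6060
Result: 33.8318 kg


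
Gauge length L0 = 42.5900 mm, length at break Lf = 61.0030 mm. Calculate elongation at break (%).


Formula: Elongation = (Lf - L0) / L0 * 100
Substituting: Elongation = (61.0030 - 42.5900) / 42.5900 * 100
Result: 43.2332 %


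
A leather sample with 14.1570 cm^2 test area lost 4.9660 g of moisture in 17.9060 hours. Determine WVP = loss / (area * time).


Formula: WVP = loss / (area * time)
Substituting: WVP = 4.9660 / (14.1570 * 17.9060)
Result: 0.0195901 g/(cm^2*hr)


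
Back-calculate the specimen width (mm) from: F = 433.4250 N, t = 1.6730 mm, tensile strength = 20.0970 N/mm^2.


Formula: w = F / (TS * t)
Substituting: w = 433.4250 / (20.0970 * 1.6730)
Result: 12.8910 mm


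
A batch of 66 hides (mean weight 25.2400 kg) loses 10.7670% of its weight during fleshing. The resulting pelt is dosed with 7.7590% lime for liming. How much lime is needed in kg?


Total_raw = N * avg_wt = 66 * 25.2400 = 1665.8400 kg
Substrate = Total_raw * (1 - loss/100) = 1665.8400 * (1 - 10.7670/100) = 1486.4790 kg
Lime = Substrate * pct / 100 = 1486.4790 * 7.7590 / 100 = 115.3359 kg
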